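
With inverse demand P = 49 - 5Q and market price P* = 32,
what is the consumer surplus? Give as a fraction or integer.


Maximum willingness to pay (at Q=0): P_max = 49
Quantity demanded at P* = 32:
Q* = (49 - 32)/5 = 17/5
CS = (1/2) * Q* * (P_max - P*)
CS = (1/2) * 17/5 * (49 - 32)
CS = (1/2) * 17/5 * 17 = 289/10

289/10


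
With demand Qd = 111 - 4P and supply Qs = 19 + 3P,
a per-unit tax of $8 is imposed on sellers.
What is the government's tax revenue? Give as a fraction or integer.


With tax on sellers, new supply: Qs' = 19 + 3(P - 8)
= 3P - 5
New equilibrium quantity:
Q_new = 313/7
Tax revenue = tax * Q_new = 8 * 313/7 = 2504/7

2504/7


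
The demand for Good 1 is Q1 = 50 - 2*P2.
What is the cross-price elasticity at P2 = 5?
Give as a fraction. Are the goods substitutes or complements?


dQ1/dP2 = -2
At P2 = 5: Q1 = 50 - 2*5 = 40
Exy = (dQ1/dP2)(P2/Q1) = -2 * 5 / 40 = -1/4
Since Exy < 0, the goods are complements.

-1/4 (complements)


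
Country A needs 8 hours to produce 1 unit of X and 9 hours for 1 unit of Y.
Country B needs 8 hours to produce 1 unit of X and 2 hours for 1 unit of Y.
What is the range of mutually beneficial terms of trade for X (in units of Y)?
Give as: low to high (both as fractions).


Opportunity cost of X for Country A = hours_X / hours_Y = 8/9 = 8/9 units of Y
Opportunity cost of X for Country B = hours_X / hours_Y = 8/2 = 4 units of Y
Terms of trade must be between the two opportunity costs.
Range: 8/9 to 4

8/9 to 4


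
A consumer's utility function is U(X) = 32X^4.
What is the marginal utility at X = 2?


MU = dU/dX = 32*4*X^(4-1)
MU = 128*X^3
At X = 2:
MU = 128 * 2^3
MU = 128 * 8 = 1024

1024


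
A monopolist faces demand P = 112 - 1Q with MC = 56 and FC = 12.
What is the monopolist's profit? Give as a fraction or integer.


MR = MC: 112 - 2Q = 56
Q* = 28
P* = 112 - 1*28 = 84
Profit = (P* - MC)*Q* - FC
= (84 - 56)*28 - 12
= 28*28 - 12
= 784 - 12 = 772

772


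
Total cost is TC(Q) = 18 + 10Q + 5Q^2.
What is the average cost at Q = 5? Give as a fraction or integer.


TC(5) = 18 + 10*5 + 5*5^2
TC(5) = 18 + 50 + 125 = 193
AC = TC/Q = 193/5 = 193/5

193/5


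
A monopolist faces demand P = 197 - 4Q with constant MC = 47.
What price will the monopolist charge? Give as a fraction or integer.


MR = 197 - 8Q
Set MR = MC: 197 - 8Q = 47
Q* = 75/4
Substitute into demand:
P* = 197 - 4*75/4 = 122

122


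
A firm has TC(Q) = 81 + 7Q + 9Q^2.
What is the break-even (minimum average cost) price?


AC(Q) = 81/Q + 7 + 9Q
To minimize: dAC/dQ = -81/Q^2 + 9 = 0
Q^2 = 81/9 = 9
Q* = 3
Min AC = 81/3 + 7 + 9*3
Min AC = 27 + 7 + 27 = 61

61


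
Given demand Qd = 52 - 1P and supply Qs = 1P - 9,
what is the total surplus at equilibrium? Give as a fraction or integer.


Find equilibrium: 52 - 1P = 1P - 9
52 + 9 = 2P
P* = 61/2 = 61/2
Q* = 1*61/2 - 9 = 43/2
Inverse demand: P = 52 - Q/1, so P_max = 52
Inverse supply: P = 9 + Q/1, so P_min = 9
CS = (1/2) * 43/2 * (52 - 61/2) = 1849/8
PS = (1/2) * 43/2 * (61/2 - 9) = 1849/8
TS = CS + PS = 1849/8 + 1849/8 = 1849/4

1849/4


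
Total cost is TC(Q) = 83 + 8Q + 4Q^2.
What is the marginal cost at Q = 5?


MC = dTC/dQ = 8 + 2*4*Q
At Q = 5:
MC = 8 + 8*5
MC = 8 + 40 = 48

48


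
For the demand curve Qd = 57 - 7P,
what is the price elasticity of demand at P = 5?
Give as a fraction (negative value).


dQ/dP = -7
At P = 5: Q = 57 - 7*5 = 22
E = (dQ/dP)(P/Q) = (-7)(5/22) = -35/22

-35/22


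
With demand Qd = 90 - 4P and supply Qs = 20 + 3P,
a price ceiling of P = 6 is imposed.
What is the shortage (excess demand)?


At P = 6:
Qd = 90 - 4*6 = 66
Qs = 20 + 3*6 = 38
Shortage = Qd - Qs = 66 - 38 = 28

28


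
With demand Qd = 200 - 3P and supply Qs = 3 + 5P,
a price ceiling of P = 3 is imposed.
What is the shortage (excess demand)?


At P = 3:
Qd = 200 - 3*3 = 191
Qs = 3 + 5*3 = 18
Shortage = Qd - Qs = 191 - 18 = 173

173


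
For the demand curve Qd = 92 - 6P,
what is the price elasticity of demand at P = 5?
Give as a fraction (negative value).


dQ/dP = -6
At P = 5: Q = 92 - 6*5 = 62
E = (dQ/dP)(P/Q) = (-6)(5/62) = -15/31

-15/31


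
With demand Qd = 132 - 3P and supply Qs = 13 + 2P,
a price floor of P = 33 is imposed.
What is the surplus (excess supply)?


At P = 33:
Qd = 132 - 3*33 = 33
Qs = 13 + 2*33 = 79
Surplus = Qs - Qd = 79 - 33 = 46

46


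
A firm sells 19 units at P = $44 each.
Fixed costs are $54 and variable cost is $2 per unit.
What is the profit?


Total Revenue = P * Q = 44 * 19 = $836
Total Cost = FC + VC*Q = 54 + 2*19 = $92
Profit = TR - TC = 836 - 92 = $744

$744


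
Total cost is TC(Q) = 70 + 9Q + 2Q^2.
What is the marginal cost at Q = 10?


MC = dTC/dQ = 9 + 2*2*Q
At Q = 10:
MC = 9 + 4*10
MC = 9 + 40 = 49

49


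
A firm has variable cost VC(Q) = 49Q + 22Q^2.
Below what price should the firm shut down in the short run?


AVC(Q) = VC(Q)/Q = 49 + 22Q
AVC is increasing in Q, so minimum AVC is at Q -> 0+.
Min AVC = 49
The firm should shut down if P < 49.

49


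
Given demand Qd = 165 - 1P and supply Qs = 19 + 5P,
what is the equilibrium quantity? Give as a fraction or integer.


First find equilibrium price:
165 - 1P = 19 + 5P
P* = 146/6 = 73/3
Then substitute into demand:
Q* = 165 - 1 * 73/3 = 422/3

422/3


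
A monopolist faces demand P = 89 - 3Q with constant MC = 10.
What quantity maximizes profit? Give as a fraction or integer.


TR = P*Q = (89 - 3Q)Q = 89Q - 3Q^2
MR = dTR/dQ = 89 - 6Q
Set MR = MC:
89 - 6Q = 10
79 = 6Q
Q* = 79/6 = 79/6

79/6


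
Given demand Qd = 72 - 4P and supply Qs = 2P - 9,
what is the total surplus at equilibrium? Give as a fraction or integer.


Find equilibrium: 72 - 4P = 2P - 9
72 + 9 = 6P
P* = 81/6 = 27/2
Q* = 2*27/2 - 9 = 18
Inverse demand: P = 18 - Q/4, so P_max = 18
Inverse supply: P = 9/2 + Q/2, so P_min = 9/2
CS = (1/2) * 18 * (18 - 27/2) = 81/2
PS = (1/2) * 18 * (27/2 - 9/2) = 81
TS = CS + PS = 81/2 + 81 = 243/2

243/2


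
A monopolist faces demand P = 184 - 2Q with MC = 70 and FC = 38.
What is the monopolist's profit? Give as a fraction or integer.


MR = MC: 184 - 4Q = 70
Q* = 57/2
P* = 184 - 2*57/2 = 127
Profit = (P* - MC)*Q* - FC
= (127 - 70)*57/2 - 38
= 57*57/2 - 38
= 3249/2 - 38 = 3173/2

3173/2


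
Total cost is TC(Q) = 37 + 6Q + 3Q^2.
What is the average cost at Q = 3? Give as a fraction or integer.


TC(3) = 37 + 6*3 + 3*3^2
TC(3) = 37 + 18 + 27 = 82
AC = TC/Q = 82/3 = 82/3

82/3


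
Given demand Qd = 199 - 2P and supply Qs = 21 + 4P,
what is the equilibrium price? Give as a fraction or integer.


At equilibrium, Qd = Qs.
199 - 2P = 21 + 4P
199 - 21 = 2P + 4P
178 = 6P
P* = 178/6 = 89/3

89/3


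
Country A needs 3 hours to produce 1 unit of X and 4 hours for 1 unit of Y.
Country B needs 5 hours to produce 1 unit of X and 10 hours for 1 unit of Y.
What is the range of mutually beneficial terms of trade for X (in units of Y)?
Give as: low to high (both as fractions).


Opportunity cost of X for Country A = hours_X / hours_Y = 3/4 = 3/4 units of Y
Opportunity cost of X for Country B = hours_X / hours_Y = 5/10 = 1/2 units of Y
Terms of trade must be between the two opportunity costs.
Range: 1/2 to 3/4

1/2 to 3/4


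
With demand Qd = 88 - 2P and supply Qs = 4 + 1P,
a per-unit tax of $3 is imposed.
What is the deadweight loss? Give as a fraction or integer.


Pre-tax equilibrium quantity: Q* = 32
Post-tax equilibrium quantity: Q_tax = 30
Reduction in quantity: Q* - Q_tax = 2
DWL = (1/2) * tax * (Q* - Q_tax)
DWL = (1/2) * 3 * 2 = 3

3


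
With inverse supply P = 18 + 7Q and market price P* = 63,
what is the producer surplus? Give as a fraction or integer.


Minimum supply price (at Q=0): P_min = 18
Quantity supplied at P* = 63:
Q* = (63 - 18)/7 = 45/7
PS = (1/2) * Q* * (P* - P_min)
PS = (1/2) * 45/7 * (63 - 18)
PS = (1/2) * 45/7 * 45 = 2025/14

2025/14


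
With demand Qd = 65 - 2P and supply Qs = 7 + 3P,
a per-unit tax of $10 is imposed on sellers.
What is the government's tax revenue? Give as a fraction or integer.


With tax on sellers, new supply: Qs' = 7 + 3(P - 10)
= 3P - 23
New equilibrium quantity:
Q_new = 149/5
Tax revenue = tax * Q_new = 10 * 149/5 = 298

298


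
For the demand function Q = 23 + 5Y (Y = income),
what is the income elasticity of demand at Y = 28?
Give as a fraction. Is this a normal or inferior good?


dQ/dY = 5
At Y = 28: Q = 23 + 5*28 = 163
Ey = (dQ/dY)(Y/Q) = 5 * 28 / 163 = 140/163
Since Ey > 0, this is a normal good.

140/163 (normal good)


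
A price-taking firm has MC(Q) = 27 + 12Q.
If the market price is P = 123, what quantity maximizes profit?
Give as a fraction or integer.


In perfect competition, profit is maximized where P = MC.
123 = 27 + 12Q
96 = 12Q
Q* = 96/12 = 8

8


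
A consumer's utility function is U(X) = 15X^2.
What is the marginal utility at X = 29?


MU = dU/dX = 15*2*X^(2-1)
MU = 30*X^1
At X = 29:
MU = 30 * 29^1
MU = 30 * 29 = 870

870


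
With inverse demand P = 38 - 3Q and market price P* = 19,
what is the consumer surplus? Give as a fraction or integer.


Maximum willingness to pay (at Q=0): P_max = 38
Quantity demanded at P* = 19:
Q* = (38 - 19)/3 = 19/3
CS = (1/2) * Q* * (P_max - P*)
CS = (1/2) * 19/3 * (38 - 19)
CS = (1/2) * 19/3 * 19 = 361/6

361/6


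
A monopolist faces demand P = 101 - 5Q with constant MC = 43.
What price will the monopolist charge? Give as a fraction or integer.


MR = 101 - 10Q
Set MR = MC: 101 - 10Q = 43
Q* = 29/5
Substitute into demand:
P* = 101 - 5*29/5 = 72

72


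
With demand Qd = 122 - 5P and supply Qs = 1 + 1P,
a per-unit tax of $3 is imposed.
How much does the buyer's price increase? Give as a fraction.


With a per-unit tax, the buyer's price increase depends on relative slopes.
Supply slope: d = 1, Demand slope: b = 5
Buyer's price increase = d * tax / (b + d)
= 1 * 3 / (5 + 1)
= 3 / 6 = 1/2

1/2


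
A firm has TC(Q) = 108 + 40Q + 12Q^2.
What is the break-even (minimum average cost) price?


AC(Q) = 108/Q + 40 + 12Q
To minimize: dAC/dQ = -108/Q^2 + 12 = 0
Q^2 = 108/12 = 9
Q* = 3
Min AC = 108/3 + 40 + 12*3
Min AC = 36 + 40 + 36 = 112

112


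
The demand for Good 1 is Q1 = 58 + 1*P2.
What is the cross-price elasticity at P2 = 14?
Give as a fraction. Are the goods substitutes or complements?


dQ1/dP2 = 1
At P2 = 14: Q1 = 58 + 1*14 = 72
Exy = (dQ1/dP2)(P2/Q1) = 1 * 14 / 72 = 7/36
Since Exy > 0, the goods are substitutes.

7/36 (substitutes)


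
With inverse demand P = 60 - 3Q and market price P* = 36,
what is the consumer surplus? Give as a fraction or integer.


Maximum willingness to pay (at Q=0): P_max = 60
Quantity demanded at P* = 36:
Q* = (60 - 36)/3 = 8
CS = (1/2) * Q* * (P_max - P*)
CS = (1/2) * 8 * (60 - 36)
CS = (1/2) * 8 * 24 = 96

96


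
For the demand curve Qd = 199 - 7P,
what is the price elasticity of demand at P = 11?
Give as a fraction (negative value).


dQ/dP = -7
At P = 11: Q = 199 - 7*11 = 122
E = (dQ/dP)(P/Q) = (-7)(11/122) = -77/122

-77/122


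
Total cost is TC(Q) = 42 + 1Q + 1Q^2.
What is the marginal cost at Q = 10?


MC = dTC/dQ = 1 + 2*1*Q
At Q = 10:
MC = 1 + 2*10
MC = 1 + 20 = 21

21


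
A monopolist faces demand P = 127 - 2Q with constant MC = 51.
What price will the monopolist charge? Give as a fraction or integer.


MR = 127 - 4Q
Set MR = MC: 127 - 4Q = 51
Q* = 19
Substitute into demand:
P* = 127 - 2*19 = 89

89


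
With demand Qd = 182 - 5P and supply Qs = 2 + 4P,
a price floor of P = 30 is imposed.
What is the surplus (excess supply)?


At P = 30:
Qd = 182 - 5*30 = 32
Qs = 2 + 4*30 = 122
Surplus = Qs - Qd = 122 - 32 = 90

90


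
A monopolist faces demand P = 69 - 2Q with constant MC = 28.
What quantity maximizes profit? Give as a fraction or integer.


TR = P*Q = (69 - 2Q)Q = 69Q - 2Q^2
MR = dTR/dQ = 69 - 4Q
Set MR = MC:
69 - 4Q = 28
41 = 4Q
Q* = 41/4 = 41/4

41/4


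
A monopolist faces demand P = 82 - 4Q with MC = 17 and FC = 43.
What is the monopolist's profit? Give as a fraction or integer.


MR = MC: 82 - 8Q = 17
Q* = 65/8
P* = 82 - 4*65/8 = 99/2
Profit = (P* - MC)*Q* - FC
= (99/2 - 17)*65/8 - 43
= 65/2*65/8 - 43
= 4225/16 - 43 = 3537/16

3537/16


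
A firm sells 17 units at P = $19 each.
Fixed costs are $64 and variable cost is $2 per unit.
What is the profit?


Total Revenue = P * Q = 19 * 17 = $323
Total Cost = FC + VC*Q = 64 + 2*17 = $98
Profit = TR - TC = 323 - 98 = $225

$225


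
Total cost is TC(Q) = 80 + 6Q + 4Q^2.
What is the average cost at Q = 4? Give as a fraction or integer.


TC(4) = 80 + 6*4 + 4*4^2
TC(4) = 80 + 24 + 64 = 168
AC = TC/Q = 168/4 = 42

42


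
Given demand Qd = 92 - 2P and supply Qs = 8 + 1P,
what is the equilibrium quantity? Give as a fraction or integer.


First find equilibrium price:
92 - 2P = 8 + 1P
P* = 84/3 = 28
Then substitute into demand:
Q* = 92 - 2 * 28 = 36

36


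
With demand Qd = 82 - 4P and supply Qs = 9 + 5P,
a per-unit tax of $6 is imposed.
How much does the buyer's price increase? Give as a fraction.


With a per-unit tax, the buyer's price increase depends on relative slopes.
Supply slope: d = 5, Demand slope: b = 4
Buyer's price increase = d * tax / (b + d)
= 5 * 6 / (4 + 5)
= 30 / 9 = 10/3

10/3


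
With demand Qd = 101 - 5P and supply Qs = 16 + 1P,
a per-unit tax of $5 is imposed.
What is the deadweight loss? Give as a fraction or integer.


Pre-tax equilibrium quantity: Q* = 181/6
Post-tax equilibrium quantity: Q_tax = 26
Reduction in quantity: Q* - Q_tax = 25/6
DWL = (1/2) * tax * (Q* - Q_tax)
DWL = (1/2) * 5 * 25/6 = 125/12

125/12


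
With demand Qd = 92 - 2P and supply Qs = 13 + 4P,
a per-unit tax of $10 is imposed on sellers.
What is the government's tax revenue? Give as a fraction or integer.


With tax on sellers, new supply: Qs' = 13 + 4(P - 10)
= 4P - 27
New equilibrium quantity:
Q_new = 157/3
Tax revenue = tax * Q_new = 10 * 157/3 = 1570/3

1570/3


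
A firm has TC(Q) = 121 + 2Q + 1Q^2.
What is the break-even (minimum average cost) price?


AC(Q) = 121/Q + 2 + 1Q
To minimize: dAC/dQ = -121/Q^2 + 1 = 0
Q^2 = 121/1 = 121
Q* = 11
Min AC = 121/11 + 2 + 1*11
Min AC = 11 + 2 + 11 = 24

24


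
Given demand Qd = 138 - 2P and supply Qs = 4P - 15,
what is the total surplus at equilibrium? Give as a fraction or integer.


Find equilibrium: 138 - 2P = 4P - 15
138 + 15 = 6P
P* = 153/6 = 51/2
Q* = 4*51/2 - 15 = 87
Inverse demand: P = 69 - Q/2, so P_max = 69
Inverse supply: P = 15/4 + Q/4, so P_min = 15/4
CS = (1/2) * 87 * (69 - 51/2) = 7569/4
PS = (1/2) * 87 * (51/2 - 15/4) = 7569/8
TS = CS + PS = 7569/4 + 7569/8 = 22707/8

22707/8


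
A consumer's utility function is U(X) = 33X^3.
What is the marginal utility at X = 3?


MU = dU/dX = 33*3*X^(3-1)
MU = 99*X^2
At X = 3:
MU = 99 * 3^2
MU = 99 * 9 = 891

891


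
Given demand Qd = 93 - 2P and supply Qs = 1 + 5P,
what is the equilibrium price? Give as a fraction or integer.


At equilibrium, Qd = Qs.
93 - 2P = 1 + 5P
93 - 1 = 2P + 5P
92 = 7P
P* = 92/7 = 92/7

92/7


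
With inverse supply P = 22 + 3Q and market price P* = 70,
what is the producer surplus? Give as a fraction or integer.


Minimum supply price (at Q=0): P_min = 22
Quantity supplied at P* = 70:
Q* = (70 - 22)/3 = 16
PS = (1/2) * Q* * (P* - P_min)
PS = (1/2) * 16 * (70 - 22)
PS = (1/2) * 16 * 48 = 384

384


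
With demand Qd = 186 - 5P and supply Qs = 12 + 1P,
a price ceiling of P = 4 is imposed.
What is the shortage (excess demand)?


At P = 4:
Qd = 186 - 5*4 = 166
Qs = 12 + 1*4 = 16
Shortage = Qd - Qs = 166 - 16 = 150

150


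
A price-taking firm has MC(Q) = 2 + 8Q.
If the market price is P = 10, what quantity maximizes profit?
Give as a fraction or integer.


In perfect competition, profit is maximized where P = MC.
10 = 2 + 8Q
8 = 8Q
Q* = 8/8 = 1

1


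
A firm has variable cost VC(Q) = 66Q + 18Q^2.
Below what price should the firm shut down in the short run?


AVC(Q) = VC(Q)/Q = 66 + 18Q
AVC is increasing in Q, so minimum AVC is at Q -> 0+.
Min AVC = 66
The firm should shut down if P < 66.

66


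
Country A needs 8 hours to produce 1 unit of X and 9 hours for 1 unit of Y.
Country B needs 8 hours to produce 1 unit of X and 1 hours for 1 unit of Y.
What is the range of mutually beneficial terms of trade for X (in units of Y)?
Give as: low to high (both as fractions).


Opportunity cost of X for Country A = hours_X / hours_Y = 8/9 = 8/9 units of Y
Opportunity cost of X for Country B = hours_X / hours_Y = 8/1 = 8 units of Y
Terms of trade must be between the two opportunity costs.
Range: 8/9 to 8

8/9 to 8


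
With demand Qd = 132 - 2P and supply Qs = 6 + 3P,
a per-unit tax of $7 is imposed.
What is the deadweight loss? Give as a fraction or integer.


Pre-tax equilibrium quantity: Q* = 408/5
Post-tax equilibrium quantity: Q_tax = 366/5
Reduction in quantity: Q* - Q_tax = 42/5
DWL = (1/2) * tax * (Q* - Q_tax)
DWL = (1/2) * 7 * 42/5 = 147/5

147/5


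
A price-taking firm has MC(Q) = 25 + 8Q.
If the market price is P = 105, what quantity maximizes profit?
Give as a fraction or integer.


In perfect competition, profit is maximized where P = MC.
105 = 25 + 8Q
80 = 8Q
Q* = 80/8 = 10

10


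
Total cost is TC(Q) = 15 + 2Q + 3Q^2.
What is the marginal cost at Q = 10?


MC = dTC/dQ = 2 + 2*3*Q
At Q = 10:
MC = 2 + 6*10
MC = 2 + 60 = 62

62


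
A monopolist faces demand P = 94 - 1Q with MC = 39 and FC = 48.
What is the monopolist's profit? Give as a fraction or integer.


MR = MC: 94 - 2Q = 39
Q* = 55/2
P* = 94 - 1*55/2 = 133/2
Profit = (P* - MC)*Q* - FC
= (133/2 - 39)*55/2 - 48
= 55/2*55/2 - 48
= 3025/4 - 48 = 2833/4

2833/4


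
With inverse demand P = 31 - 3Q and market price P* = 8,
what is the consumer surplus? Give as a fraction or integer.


Maximum willingness to pay (at Q=0): P_max = 31
Quantity demanded at P* = 8:
Q* = (31 - 8)/3 = 23/3
CS = (1/2) * Q* * (P_max - P*)
CS = (1/2) * 23/3 * (31 - 8)
CS = (1/2) * 23/3 * 23 = 529/6

529/6


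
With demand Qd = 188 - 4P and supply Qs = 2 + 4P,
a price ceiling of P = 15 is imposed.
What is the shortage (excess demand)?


At P = 15:
Qd = 188 - 4*15 = 128
Qs = 2 + 4*15 = 62
Shortage = Qd - Qs = 128 - 62 = 66

66


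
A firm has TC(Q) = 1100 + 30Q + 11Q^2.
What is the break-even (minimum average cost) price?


AC(Q) = 1100/Q + 30 + 11Q
To minimize: dAC/dQ = -1100/Q^2 + 11 = 0
Q^2 = 1100/11 = 100
Q* = 10
Min AC = 1100/10 + 30 + 11*10
Min AC = 110 + 30 + 110 = 250

250


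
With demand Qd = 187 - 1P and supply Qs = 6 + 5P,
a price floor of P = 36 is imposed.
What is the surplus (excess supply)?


At P = 36:
Qd = 187 - 1*36 = 151
Qs = 6 + 5*36 = 186
Surplus = Qs - Qd = 186 - 151 = 35

35


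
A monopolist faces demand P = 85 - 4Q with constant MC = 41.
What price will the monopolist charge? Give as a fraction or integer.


MR = 85 - 8Q
Set MR = MC: 85 - 8Q = 41
Q* = 11/2
Substitute into demand:
P* = 85 - 4*11/2 = 63

63


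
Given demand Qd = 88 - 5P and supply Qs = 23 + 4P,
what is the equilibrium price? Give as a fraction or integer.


At equilibrium, Qd = Qs.
88 - 5P = 23 + 4P
88 - 23 = 5P + 4P
65 = 9P
P* = 65/9 = 65/9

65/9


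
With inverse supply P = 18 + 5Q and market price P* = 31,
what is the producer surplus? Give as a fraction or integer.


Minimum supply price (at Q=0): P_min = 18
Quantity supplied at P* = 31:
Q* = (31 - 18)/5 = 13/5
PS = (1/2) * Q* * (P* - P_min)
PS = (1/2) * 13/5 * (31 - 18)
PS = (1/2) * 13/5 * 13 = 169/10

169/10


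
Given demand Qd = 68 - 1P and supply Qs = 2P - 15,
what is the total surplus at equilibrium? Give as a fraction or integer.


Find equilibrium: 68 - 1P = 2P - 15
68 + 15 = 3P
P* = 83/3 = 83/3
Q* = 2*83/3 - 15 = 121/3
Inverse demand: P = 68 - Q/1, so P_max = 68
Inverse supply: P = 15/2 + Q/2, so P_min = 15/2
CS = (1/2) * 121/3 * (68 - 83/3) = 14641/18
PS = (1/2) * 121/3 * (83/3 - 15/2) = 14641/36
TS = CS + PS = 14641/18 + 14641/36 = 14641/12

14641/12


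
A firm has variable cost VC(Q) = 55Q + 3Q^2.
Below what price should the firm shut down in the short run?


AVC(Q) = VC(Q)/Q = 55 + 3Q
AVC is increasing in Q, so minimum AVC is at Q -> 0+.
Min AVC = 55
The firm should shut down if P < 55.

55


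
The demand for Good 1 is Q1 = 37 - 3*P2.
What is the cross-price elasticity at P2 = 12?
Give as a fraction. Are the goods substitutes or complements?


dQ1/dP2 = -3
At P2 = 12: Q1 = 37 - 3*12 = 1
Exy = (dQ1/dP2)(P2/Q1) = -3 * 12 / 1 = -36
Since Exy < 0, the goods are complements.

-36 (complements)


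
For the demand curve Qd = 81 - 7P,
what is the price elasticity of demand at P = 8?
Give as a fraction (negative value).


dQ/dP = -7
At P = 8: Q = 81 - 7*8 = 25
E = (dQ/dP)(P/Q) = (-7)(8/25) = -56/25

-56/25


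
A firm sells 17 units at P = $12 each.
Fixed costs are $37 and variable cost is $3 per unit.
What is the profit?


Total Revenue = P * Q = 12 * 17 = $204
Total Cost = FC + VC*Q = 37 + 3*17 = $88
Profit = TR - TC = 204 - 88 = $116

$116


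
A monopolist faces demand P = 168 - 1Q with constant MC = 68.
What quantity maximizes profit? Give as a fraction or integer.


TR = P*Q = (168 - 1Q)Q = 168Q - 1Q^2
MR = dTR/dQ = 168 - 2Q
Set MR = MC:
168 - 2Q = 68
100 = 2Q
Q* = 100/2 = 50

50


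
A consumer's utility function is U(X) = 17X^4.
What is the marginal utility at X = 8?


MU = dU/dX = 17*4*X^(4-1)
MU = 68*X^3
At X = 8:
MU = 68 * 8^3
MU = 68 * 512 = 34816

34816


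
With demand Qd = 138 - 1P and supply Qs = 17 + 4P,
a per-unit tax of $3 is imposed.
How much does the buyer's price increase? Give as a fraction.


With a per-unit tax, the buyer's price increase depends on relative slopes.
Supply slope: d = 4, Demand slope: b = 1
Buyer's price increase = d * tax / (b + d)
= 4 * 3 / (1 + 4)
= 12 / 5 = 12/5

12/5


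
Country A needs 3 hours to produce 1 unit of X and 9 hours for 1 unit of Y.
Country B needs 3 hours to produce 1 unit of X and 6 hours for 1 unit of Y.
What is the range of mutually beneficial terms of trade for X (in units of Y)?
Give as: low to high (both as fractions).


Opportunity cost of X for Country A = hours_X / hours_Y = 3/9 = 1/3 units of Y
Opportunity cost of X for Country B = hours_X / hours_Y = 3/6 = 1/2 units of Y
Terms of trade must be between the two opportunity costs.
Range: 1/3 to 1/2

1/3 to 1/2


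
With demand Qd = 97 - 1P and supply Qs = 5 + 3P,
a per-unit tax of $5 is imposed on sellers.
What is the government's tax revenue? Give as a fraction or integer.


With tax on sellers, new supply: Qs' = 5 + 3(P - 5)
= 3P - 10
New equilibrium quantity:
Q_new = 281/4
Tax revenue = tax * Q_new = 5 * 281/4 = 1405/4

1405/4


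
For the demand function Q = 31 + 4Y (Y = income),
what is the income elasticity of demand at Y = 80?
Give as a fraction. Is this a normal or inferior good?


dQ/dY = 4
At Y = 80: Q = 31 + 4*80 = 351
Ey = (dQ/dY)(Y/Q) = 4 * 80 / 351 = 320/351
Since Ey > 0, this is a normal good.

320/351 (normal good)


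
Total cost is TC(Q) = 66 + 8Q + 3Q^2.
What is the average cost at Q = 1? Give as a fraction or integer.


TC(1) = 66 + 8*1 + 3*1^2
TC(1) = 66 + 8 + 3 = 77
AC = TC/Q = 77/1 = 77

77


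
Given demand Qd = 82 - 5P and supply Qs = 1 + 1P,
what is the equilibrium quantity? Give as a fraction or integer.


First find equilibrium price:
82 - 5P = 1 + 1P
P* = 81/6 = 27/2
Then substitute into demand:
Q* = 82 - 5 * 27/2 = 29/2

29/2


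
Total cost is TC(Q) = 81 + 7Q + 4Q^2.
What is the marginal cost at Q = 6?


MC = dTC/dQ = 7 + 2*4*Q
At Q = 6:
MC = 7 + 8*6
MC = 7 + 48 = 55

55


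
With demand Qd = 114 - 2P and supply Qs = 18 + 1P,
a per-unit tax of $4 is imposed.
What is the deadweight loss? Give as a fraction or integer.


Pre-tax equilibrium quantity: Q* = 50
Post-tax equilibrium quantity: Q_tax = 142/3
Reduction in quantity: Q* - Q_tax = 8/3
DWL = (1/2) * tax * (Q* - Q_tax)
DWL = (1/2) * 4 * 8/3 = 16/3

16/3


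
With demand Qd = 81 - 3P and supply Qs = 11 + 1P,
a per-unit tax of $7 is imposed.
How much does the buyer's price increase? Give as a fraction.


With a per-unit tax, the buyer's price increase depends on relative slopes.
Supply slope: d = 1, Demand slope: b = 3
Buyer's price increase = d * tax / (b + d)
= 1 * 7 / (3 + 1)
= 7 / 4 = 7/4

7/4


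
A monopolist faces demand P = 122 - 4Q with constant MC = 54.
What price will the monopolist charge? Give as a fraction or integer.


MR = 122 - 8Q
Set MR = MC: 122 - 8Q = 54
Q* = 17/2
Substitute into demand:
P* = 122 - 4*17/2 = 88

88


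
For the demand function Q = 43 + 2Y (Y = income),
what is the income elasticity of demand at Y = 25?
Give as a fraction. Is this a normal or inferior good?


dQ/dY = 2
At Y = 25: Q = 43 + 2*25 = 93
Ey = (dQ/dY)(Y/Q) = 2 * 25 / 93 = 50/93
Since Ey > 0, this is a normal good.

50/93 (normal good)


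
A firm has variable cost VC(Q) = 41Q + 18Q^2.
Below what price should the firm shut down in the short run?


AVC(Q) = VC(Q)/Q = 41 + 18Q
AVC is increasing in Q, so minimum AVC is at Q -> 0+.
Min AVC = 41
The firm should shut down if P < 41.

41


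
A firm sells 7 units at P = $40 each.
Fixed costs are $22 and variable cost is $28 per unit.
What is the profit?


Total Revenue = P * Q = 40 * 7 = $280
Total Cost = FC + VC*Q = 22 + 28*7 = $218
Profit = TR - TC = 280 - 218 = $62

$62


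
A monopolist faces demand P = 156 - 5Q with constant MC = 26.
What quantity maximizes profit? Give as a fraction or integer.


TR = P*Q = (156 - 5Q)Q = 156Q - 5Q^2
MR = dTR/dQ = 156 - 10Q
Set MR = MC:
156 - 10Q = 26
130 = 10Q
Q* = 130/10 = 13

13


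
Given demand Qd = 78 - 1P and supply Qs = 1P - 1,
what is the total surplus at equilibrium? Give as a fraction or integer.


Find equilibrium: 78 - 1P = 1P - 1
78 + 1 = 2P
P* = 79/2 = 79/2
Q* = 1*79/2 - 1 = 77/2
Inverse demand: P = 78 - Q/1, so P_max = 78
Inverse supply: P = 1 + Q/1, so P_min = 1
CS = (1/2) * 77/2 * (78 - 79/2) = 5929/8
PS = (1/2) * 77/2 * (79/2 - 1) = 5929/8
TS = CS + PS = 5929/8 + 5929/8 = 5929/4

5929/4


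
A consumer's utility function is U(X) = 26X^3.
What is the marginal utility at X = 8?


MU = dU/dX = 26*3*X^(3-1)
MU = 78*X^2
At X = 8:
MU = 78 * 8^2
MU = 78 * 64 = 4992

4992


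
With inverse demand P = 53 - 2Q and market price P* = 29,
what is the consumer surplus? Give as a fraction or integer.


Maximum willingness to pay (at Q=0): P_max = 53
Quantity demanded at P* = 29:
Q* = (53 - 29)/2 = 12
CS = (1/2) * Q* * (P_max - P*)
CS = (1/2) * 12 * (53 - 29)
CS = (1/2) * 12 * 24 = 144

144


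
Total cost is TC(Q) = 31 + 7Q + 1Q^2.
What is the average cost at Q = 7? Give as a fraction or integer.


TC(7) = 31 + 7*7 + 1*7^2
TC(7) = 31 + 49 + 49 = 129
AC = TC/Q = 129/7 = 129/7

129/7


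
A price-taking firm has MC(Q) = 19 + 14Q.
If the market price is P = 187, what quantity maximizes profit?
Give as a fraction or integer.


In perfect competition, profit is maximized where P = MC.
187 = 19 + 14Q
168 = 14Q
Q* = 168/14 = 12

12


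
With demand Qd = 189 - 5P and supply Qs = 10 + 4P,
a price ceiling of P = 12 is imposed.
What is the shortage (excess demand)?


At P = 12:
Qd = 189 - 5*12 = 129
Qs = 10 + 4*12 = 58
Shortage = Qd - Qs = 129 - 58 = 71

71


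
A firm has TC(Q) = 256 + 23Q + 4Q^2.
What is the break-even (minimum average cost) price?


AC(Q) = 256/Q + 23 + 4Q
To minimize: dAC/dQ = -256/Q^2 + 4 = 0
Q^2 = 256/4 = 64
Q* = 8
Min AC = 256/8 + 23 + 4*8
Min AC = 32 + 23 + 32 = 87

87


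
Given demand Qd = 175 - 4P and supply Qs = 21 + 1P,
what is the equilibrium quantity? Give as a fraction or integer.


First find equilibrium price:
175 - 4P = 21 + 1P
P* = 154/5 = 154/5
Then substitute into demand:
Q* = 175 - 4 * 154/5 = 259/5

259/5


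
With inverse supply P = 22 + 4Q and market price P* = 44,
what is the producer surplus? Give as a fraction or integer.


Minimum supply price (at Q=0): P_min = 22
Quantity supplied at P* = 44:
Q* = (44 - 22)/4 = 11/2
PS = (1/2) * Q* * (P* - P_min)
PS = (1/2) * 11/2 * (44 - 22)
PS = (1/2) * 11/2 * 22 = 121/2

121/2


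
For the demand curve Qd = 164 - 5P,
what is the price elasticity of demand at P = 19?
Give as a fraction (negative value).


dQ/dP = -5
At P = 19: Q = 164 - 5*19 = 69
E = (dQ/dP)(P/Q) = (-5)(19/69) = -95/69

-95/69


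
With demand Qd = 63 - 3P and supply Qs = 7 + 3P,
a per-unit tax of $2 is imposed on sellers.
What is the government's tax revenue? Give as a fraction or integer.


With tax on sellers, new supply: Qs' = 7 + 3(P - 2)
= 1 + 3P
New equilibrium quantity:
Q_new = 32
Tax revenue = tax * Q_new = 2 * 32 = 64

64


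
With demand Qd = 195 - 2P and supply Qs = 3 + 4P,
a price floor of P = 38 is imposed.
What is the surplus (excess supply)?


At P = 38:
Qd = 195 - 2*38 = 119
Qs = 3 + 4*38 = 155
Surplus = Qs - Qd = 155 - 119 = 36

36


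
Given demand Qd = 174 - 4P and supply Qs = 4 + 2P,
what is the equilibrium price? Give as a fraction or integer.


At equilibrium, Qd = Qs.
174 - 4P = 4 + 2P
174 - 4 = 4P + 2P
170 = 6P
P* = 170/6 = 85/3

85/3


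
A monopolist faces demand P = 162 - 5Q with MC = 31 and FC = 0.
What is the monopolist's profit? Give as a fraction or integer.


MR = MC: 162 - 10Q = 31
Q* = 131/10
P* = 162 - 5*131/10 = 193/2
Profit = (P* - MC)*Q* - FC
= (193/2 - 31)*131/10 - 0
= 131/2*131/10 - 0
= 17161/20 - 0 = 17161/20

17161/20


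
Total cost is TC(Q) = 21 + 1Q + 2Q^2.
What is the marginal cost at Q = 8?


MC = dTC/dQ = 1 + 2*2*Q
At Q = 8:
MC = 1 + 4*8
MC = 1 + 32 = 33

33


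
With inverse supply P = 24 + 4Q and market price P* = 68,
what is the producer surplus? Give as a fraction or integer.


Minimum supply price (at Q=0): P_min = 24
Quantity supplied at P* = 68:
Q* = (68 - 24)/4 = 11
PS = (1/2) * Q* * (P* - P_min)
PS = (1/2) * 11 * (68 - 24)
PS = (1/2) * 11 * 44 = 242

242


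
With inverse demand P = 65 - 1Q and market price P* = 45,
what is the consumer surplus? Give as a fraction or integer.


Maximum willingness to pay (at Q=0): P_max = 65
Quantity demanded at P* = 45:
Q* = (65 - 45)/1 = 20
CS = (1/2) * Q* * (P_max - P*)
CS = (1/2) * 20 * (65 - 45)
CS = (1/2) * 20 * 20 = 200

200


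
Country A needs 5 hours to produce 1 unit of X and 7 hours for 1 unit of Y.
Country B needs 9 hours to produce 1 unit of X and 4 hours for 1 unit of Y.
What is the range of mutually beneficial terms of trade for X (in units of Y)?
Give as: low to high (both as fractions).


Opportunity cost of X for Country A = hours_X / hours_Y = 5/7 = 5/7 units of Y
Opportunity cost of X for Country B = hours_X / hours_Y = 9/4 = 9/4 units of Y
Terms of trade must be between the two opportunity costs.
Range: 5/7 to 9/4

5/7 to 9/4


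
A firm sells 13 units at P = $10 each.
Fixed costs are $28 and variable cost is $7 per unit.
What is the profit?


Total Revenue = P * Q = 10 * 13 = $130
Total Cost = FC + VC*Q = 28 + 7*13 = $119
Profit = TR - TC = 130 - 119 = $11

$11


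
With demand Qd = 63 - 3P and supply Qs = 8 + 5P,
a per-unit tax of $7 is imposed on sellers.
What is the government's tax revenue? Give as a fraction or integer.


With tax on sellers, new supply: Qs' = 8 + 5(P - 7)
= 5P - 27
New equilibrium quantity:
Q_new = 117/4
Tax revenue = tax * Q_new = 7 * 117/4 = 819/4

819/4


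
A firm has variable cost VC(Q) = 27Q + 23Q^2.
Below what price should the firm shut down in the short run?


AVC(Q) = VC(Q)/Q = 27 + 23Q
AVC is increasing in Q, so minimum AVC is at Q -> 0+.
Min AVC = 27
The firm should shut down if P < 27.

27


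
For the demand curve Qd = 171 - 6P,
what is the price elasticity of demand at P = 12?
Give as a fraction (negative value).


dQ/dP = -6
At P = 12: Q = 171 - 6*12 = 99
E = (dQ/dP)(P/Q) = (-6)(12/99) = -8/11

-8/11


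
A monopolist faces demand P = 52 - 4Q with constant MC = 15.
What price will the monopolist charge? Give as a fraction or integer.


MR = 52 - 8Q
Set MR = MC: 52 - 8Q = 15
Q* = 37/8
Substitute into demand:
P* = 52 - 4*37/8 = 67/2

67/2


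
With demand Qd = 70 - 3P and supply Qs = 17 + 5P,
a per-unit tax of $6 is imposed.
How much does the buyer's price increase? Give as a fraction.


With a per-unit tax, the buyer's price increase depends on relative slopes.
Supply slope: d = 5, Demand slope: b = 3
Buyer's price increase = d * tax / (b + d)
= 5 * 6 / (3 + 5)
= 30 / 8 = 15/4

15/4


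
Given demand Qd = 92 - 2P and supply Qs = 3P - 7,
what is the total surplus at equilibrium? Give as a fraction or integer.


Find equilibrium: 92 - 2P = 3P - 7
92 + 7 = 5P
P* = 99/5 = 99/5
Q* = 3*99/5 - 7 = 262/5
Inverse demand: P = 46 - Q/2, so P_max = 46
Inverse supply: P = 7/3 + Q/3, so P_min = 7/3
CS = (1/2) * 262/5 * (46 - 99/5) = 17161/25
PS = (1/2) * 262/5 * (99/5 - 7/3) = 34322/75
TS = CS + PS = 17161/25 + 34322/75 = 17161/15

17161/15


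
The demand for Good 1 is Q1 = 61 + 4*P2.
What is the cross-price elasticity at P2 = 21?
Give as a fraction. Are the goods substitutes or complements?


dQ1/dP2 = 4
At P2 = 21: Q1 = 61 + 4*21 = 145
Exy = (dQ1/dP2)(P2/Q1) = 4 * 21 / 145 = 84/145
Since Exy > 0, the goods are substitutes.

84/145 (substitutes)


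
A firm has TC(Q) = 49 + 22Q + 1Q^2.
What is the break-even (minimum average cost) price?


AC(Q) = 49/Q + 22 + 1Q
To minimize: dAC/dQ = -49/Q^2 + 1 = 0
Q^2 = 49/1 = 49
Q* = 7
Min AC = 49/7 + 22 + 1*7
Min AC = 7 + 22 + 7 = 36

36


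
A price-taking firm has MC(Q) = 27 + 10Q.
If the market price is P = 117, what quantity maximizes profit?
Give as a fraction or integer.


In perfect competition, profit is maximized where P = MC.
117 = 27 + 10Q
90 = 10Q
Q* = 90/10 = 9

9


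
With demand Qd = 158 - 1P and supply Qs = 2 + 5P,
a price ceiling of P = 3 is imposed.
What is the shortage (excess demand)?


At P = 3:
Qd = 158 - 1*3 = 155
Qs = 2 + 5*3 = 17
Shortage = Qd - Qs = 155 - 17 = 138

138


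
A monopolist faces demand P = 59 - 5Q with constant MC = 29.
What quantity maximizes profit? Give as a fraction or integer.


TR = P*Q = (59 - 5Q)Q = 59Q - 5Q^2
MR = dTR/dQ = 59 - 10Q
Set MR = MC:
59 - 10Q = 29
30 = 10Q
Q* = 30/10 = 3

3


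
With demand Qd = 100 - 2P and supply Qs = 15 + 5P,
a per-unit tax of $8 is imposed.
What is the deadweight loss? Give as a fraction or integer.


Pre-tax equilibrium quantity: Q* = 530/7
Post-tax equilibrium quantity: Q_tax = 450/7
Reduction in quantity: Q* - Q_tax = 80/7
DWL = (1/2) * tax * (Q* - Q_tax)
DWL = (1/2) * 8 * 80/7 = 320/7

320/7


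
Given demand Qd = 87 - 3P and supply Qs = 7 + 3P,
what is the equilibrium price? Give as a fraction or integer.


At equilibrium, Qd = Qs.
87 - 3P = 7 + 3P
87 - 7 = 3P + 3P
80 = 6P
P* = 80/6 = 40/3

40/3


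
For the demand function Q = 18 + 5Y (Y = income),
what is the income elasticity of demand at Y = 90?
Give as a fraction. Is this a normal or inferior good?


dQ/dY = 5
At Y = 90: Q = 18 + 5*90 = 468
Ey = (dQ/dY)(Y/Q) = 5 * 90 / 468 = 25/26
Since Ey > 0, this is a normal good.

25/26 (normal good)


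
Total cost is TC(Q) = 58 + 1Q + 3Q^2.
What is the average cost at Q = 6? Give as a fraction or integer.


TC(6) = 58 + 1*6 + 3*6^2
TC(6) = 58 + 6 + 108 = 172
AC = TC/Q = 172/6 = 86/3

86/3


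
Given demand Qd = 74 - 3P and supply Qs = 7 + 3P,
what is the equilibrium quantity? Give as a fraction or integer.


First find equilibrium price:
74 - 3P = 7 + 3P
P* = 67/6 = 67/6
Then substitute into demand:
Q* = 74 - 3 * 67/6 = 81/2

81/2


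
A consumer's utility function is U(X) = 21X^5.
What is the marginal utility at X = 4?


MU = dU/dX = 21*5*X^(5-1)
MU = 105*X^4
At X = 4:
MU = 105 * 4^4
MU = 105 * 256 = 26880

26880


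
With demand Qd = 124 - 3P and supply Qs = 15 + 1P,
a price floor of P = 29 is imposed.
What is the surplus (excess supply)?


At P = 29:
Qd = 124 - 3*29 = 37
Qs = 15 + 1*29 = 44
Surplus = Qs - Qd = 44 - 37 = 7

7


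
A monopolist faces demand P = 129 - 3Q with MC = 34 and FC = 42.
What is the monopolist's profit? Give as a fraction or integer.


MR = MC: 129 - 6Q = 34
Q* = 95/6
P* = 129 - 3*95/6 = 163/2
Profit = (P* - MC)*Q* - FC
= (163/2 - 34)*95/6 - 42
= 95/2*95/6 - 42
= 9025/12 - 42 = 8521/12

8521/12


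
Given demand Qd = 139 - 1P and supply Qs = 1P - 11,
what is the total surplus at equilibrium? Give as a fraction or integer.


Find equilibrium: 139 - 1P = 1P - 11
139 + 11 = 2P
P* = 150/2 = 75
Q* = 1*75 - 11 = 64
Inverse demand: P = 139 - Q/1, so P_max = 139
Inverse supply: P = 11 + Q/1, so P_min = 11
CS = (1/2) * 64 * (139 - 75) = 2048
PS = (1/2) * 64 * (75 - 11) = 2048
TS = CS + PS = 2048 + 2048 = 4096

4096


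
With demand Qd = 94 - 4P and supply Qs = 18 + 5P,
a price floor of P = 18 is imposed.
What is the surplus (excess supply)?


At P = 18:
Qd = 94 - 4*18 = 22
Qs = 18 + 5*18 = 108
Surplus = Qs - Qd = 108 - 22 = 86

86


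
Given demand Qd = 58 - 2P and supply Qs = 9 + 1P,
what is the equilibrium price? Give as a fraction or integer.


At equilibrium, Qd = Qs.
58 - 2P = 9 + 1P
58 - 9 = 2P + 1P
49 = 3P
P* = 49/3 = 49/3

49/3


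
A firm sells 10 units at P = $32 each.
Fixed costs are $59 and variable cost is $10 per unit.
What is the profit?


Total Revenue = P * Q = 32 * 10 = $320
Total Cost = FC + VC*Q = 59 + 10*10 = $159
Profit = TR - TC = 320 - 159 = $161

$161


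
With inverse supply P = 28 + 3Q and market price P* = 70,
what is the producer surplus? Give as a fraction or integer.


Minimum supply price (at Q=0): P_min = 28
Quantity supplied at P* = 70:
Q* = (70 - 28)/3 = 14
PS = (1/2) * Q* * (P* - P_min)
PS = (1/2) * 14 * (70 - 28)
PS = (1/2) * 14 * 42 = 294

294


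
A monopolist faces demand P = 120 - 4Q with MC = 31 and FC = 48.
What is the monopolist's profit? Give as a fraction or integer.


MR = MC: 120 - 8Q = 31
Q* = 89/8
P* = 120 - 4*89/8 = 151/2
Profit = (P* - MC)*Q* - FC
= (151/2 - 31)*89/8 - 48
= 89/2*89/8 - 48
= 7921/16 - 48 = 7153/16

7153/16


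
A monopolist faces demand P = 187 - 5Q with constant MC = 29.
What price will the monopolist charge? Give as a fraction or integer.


MR = 187 - 10Q
Set MR = MC: 187 - 10Q = 29
Q* = 79/5
Substitute into demand:
P* = 187 - 5*79/5 = 108

108


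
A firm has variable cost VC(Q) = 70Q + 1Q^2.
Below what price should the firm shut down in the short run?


AVC(Q) = VC(Q)/Q = 70 + 1Q
AVC is increasing in Q, so minimum AVC is at Q -> 0+.
Min AVC = 70
The firm should shut down if P < 70.

70


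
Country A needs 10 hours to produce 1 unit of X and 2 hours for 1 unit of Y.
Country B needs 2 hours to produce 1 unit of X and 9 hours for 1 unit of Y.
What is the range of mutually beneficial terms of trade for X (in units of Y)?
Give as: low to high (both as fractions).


Opportunity cost of X for Country A = hours_X / hours_Y = 10/2 = 5 units of Y
Opportunity cost of X for Country B = hours_X / hours_Y = 2/9 = 2/9 units of Y
Terms of trade must be between the two opportunity costs.
Range: 2/9 to 5

2/9 to 5


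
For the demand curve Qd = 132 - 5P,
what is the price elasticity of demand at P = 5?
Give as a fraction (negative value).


dQ/dP = -5
At P = 5: Q = 132 - 5*5 = 107
E = (dQ/dP)(P/Q) = (-5)(5/107) = -25/107

-25/107


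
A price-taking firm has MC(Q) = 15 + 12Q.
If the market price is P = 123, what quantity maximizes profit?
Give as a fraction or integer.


In perfect competition, profit is maximized where P = MC.
123 = 15 + 12Q
108 = 12Q
Q* = 108/12 = 9

9


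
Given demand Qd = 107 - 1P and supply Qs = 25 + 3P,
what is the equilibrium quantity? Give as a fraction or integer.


First find equilibrium price:
107 - 1P = 25 + 3P
P* = 82/4 = 41/2
Then substitute into demand:
Q* = 107 - 1 * 41/2 = 173/2

173/2


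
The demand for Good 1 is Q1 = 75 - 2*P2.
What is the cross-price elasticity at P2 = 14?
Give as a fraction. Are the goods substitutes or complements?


dQ1/dP2 = -2
At P2 = 14: Q1 = 75 - 2*14 = 47
Exy = (dQ1/dP2)(P2/Q1) = -2 * 14 / 47 = -28/47
Since Exy < 0, the goods are complements.

-28/47 (complements)
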